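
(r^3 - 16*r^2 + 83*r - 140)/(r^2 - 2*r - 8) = (r^2 - 12*r + 35)/(r + 2)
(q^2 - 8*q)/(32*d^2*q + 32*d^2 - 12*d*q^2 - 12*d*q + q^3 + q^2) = q*(q - 8)/(32*d^2*q + 32*d^2 - 12*d*q^2 - 12*d*q + q^3 + q^2)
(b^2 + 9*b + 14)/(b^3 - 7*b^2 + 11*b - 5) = (b^2 + 9*b + 14)/(b^3 - 7*b^2 + 11*b - 5)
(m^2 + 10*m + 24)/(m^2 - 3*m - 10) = (m^2 + 10*m + 24)/(m^2 - 3*m - 10)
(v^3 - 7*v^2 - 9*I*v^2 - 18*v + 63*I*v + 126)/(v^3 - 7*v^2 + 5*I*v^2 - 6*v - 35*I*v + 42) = (v^2 - 9*I*v - 18)/(v^2 + 5*I*v - 6)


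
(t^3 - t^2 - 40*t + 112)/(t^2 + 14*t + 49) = (t^2 - 8*t + 16)/(t + 7)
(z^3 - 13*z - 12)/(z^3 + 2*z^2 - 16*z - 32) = (z^2 + 4*z + 3)/(z^2 + 6*z + 8)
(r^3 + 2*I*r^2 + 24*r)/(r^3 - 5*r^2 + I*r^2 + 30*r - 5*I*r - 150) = r*(r - 4*I)/(r^2 - 5*r*(1 + I) + 25*I)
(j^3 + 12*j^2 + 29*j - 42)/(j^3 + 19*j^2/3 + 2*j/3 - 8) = 3*(j + 7)/(3*j + 4)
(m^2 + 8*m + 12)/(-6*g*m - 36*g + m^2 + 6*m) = (-m - 2)/(6*g - m)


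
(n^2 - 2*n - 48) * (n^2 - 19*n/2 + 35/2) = n^4 - 23*n^3/2 - 23*n^2/2 + 421*n - 840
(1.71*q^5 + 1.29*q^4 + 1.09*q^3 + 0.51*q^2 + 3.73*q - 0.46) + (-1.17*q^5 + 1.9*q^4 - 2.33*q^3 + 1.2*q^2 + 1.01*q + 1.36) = 0.54*q^5 + 3.19*q^4 - 1.24*q^3 + 1.71*q^2 + 4.74*q + 0.9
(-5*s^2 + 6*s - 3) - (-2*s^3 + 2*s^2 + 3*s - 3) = 2*s^3 - 7*s^2 + 3*s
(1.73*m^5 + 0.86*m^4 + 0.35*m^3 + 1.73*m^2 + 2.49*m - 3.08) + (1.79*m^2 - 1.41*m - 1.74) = 1.73*m^5 + 0.86*m^4 + 0.35*m^3 + 3.52*m^2 + 1.08*m - 4.82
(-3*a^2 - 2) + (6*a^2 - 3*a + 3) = 3*a^2 - 3*a + 1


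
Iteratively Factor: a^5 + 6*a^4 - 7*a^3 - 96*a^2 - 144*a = (a - 4)*(a^4 + 10*a^3 + 33*a^2 + 36*a) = a*(a - 4)*(a^3 + 10*a^2 + 33*a + 36) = a*(a - 4)*(a + 4)*(a^2 + 6*a + 9) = a*(a - 4)*(a + 3)*(a + 4)*(a + 3)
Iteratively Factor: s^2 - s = (s - 1)*(s)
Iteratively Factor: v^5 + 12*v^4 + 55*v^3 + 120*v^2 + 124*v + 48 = (v + 2)*(v^4 + 10*v^3 + 35*v^2 + 50*v + 24) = (v + 2)*(v + 4)*(v^3 + 6*v^2 + 11*v + 6) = (v + 2)^2*(v + 4)*(v^2 + 4*v + 3) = (v + 1)*(v + 2)^2*(v + 4)*(v + 3)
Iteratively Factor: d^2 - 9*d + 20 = (d - 5)*(d - 4)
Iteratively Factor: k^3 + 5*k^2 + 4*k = (k + 4)*(k^2 + k) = k*(k + 4)*(k + 1)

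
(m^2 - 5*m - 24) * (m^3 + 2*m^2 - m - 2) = m^5 - 3*m^4 - 35*m^3 - 45*m^2 + 34*m + 48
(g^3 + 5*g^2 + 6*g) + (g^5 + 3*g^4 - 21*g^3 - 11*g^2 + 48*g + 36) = g^5 + 3*g^4 - 20*g^3 - 6*g^2 + 54*g + 36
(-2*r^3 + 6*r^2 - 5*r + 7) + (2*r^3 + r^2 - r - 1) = 7*r^2 - 6*r + 6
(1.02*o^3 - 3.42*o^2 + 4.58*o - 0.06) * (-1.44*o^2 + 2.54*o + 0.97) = -1.4688*o^5 + 7.5156*o^4 - 14.2926*o^3 + 8.4022*o^2 + 4.2902*o - 0.0582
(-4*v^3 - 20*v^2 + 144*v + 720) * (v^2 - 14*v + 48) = -4*v^5 + 36*v^4 + 232*v^3 - 2256*v^2 - 3168*v + 34560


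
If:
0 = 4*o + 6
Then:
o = -3/2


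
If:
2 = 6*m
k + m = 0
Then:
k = -1/3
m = 1/3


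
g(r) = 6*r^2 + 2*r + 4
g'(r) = 12*r + 2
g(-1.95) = 22.92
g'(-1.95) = -21.40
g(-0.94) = 7.42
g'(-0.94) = -9.28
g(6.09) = 238.71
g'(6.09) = 75.08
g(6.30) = 254.74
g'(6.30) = 77.60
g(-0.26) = 3.89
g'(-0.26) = -1.12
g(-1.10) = 9.06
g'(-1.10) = -11.20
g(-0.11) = 3.85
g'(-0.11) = 0.68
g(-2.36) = 32.70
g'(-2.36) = -26.32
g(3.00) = 64.00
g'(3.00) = 38.00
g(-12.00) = 844.00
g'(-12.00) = -142.00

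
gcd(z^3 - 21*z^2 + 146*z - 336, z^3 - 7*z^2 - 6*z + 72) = z - 6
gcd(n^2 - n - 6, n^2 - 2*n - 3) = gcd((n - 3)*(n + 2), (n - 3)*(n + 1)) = n - 3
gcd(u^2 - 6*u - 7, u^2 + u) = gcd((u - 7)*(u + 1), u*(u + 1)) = u + 1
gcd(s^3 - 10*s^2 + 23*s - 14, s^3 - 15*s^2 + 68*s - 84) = s^2 - 9*s + 14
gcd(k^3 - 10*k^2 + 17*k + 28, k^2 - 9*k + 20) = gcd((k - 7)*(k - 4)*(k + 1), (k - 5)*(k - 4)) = k - 4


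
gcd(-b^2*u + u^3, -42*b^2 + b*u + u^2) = 1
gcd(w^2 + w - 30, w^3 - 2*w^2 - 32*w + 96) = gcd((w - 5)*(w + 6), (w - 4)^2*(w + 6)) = w + 6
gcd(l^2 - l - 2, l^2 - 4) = l - 2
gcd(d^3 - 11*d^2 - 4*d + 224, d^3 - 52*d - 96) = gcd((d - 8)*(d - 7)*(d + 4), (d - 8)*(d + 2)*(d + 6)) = d - 8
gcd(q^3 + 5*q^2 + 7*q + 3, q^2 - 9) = q + 3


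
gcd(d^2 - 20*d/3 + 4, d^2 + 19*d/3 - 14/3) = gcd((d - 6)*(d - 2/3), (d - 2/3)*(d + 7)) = d - 2/3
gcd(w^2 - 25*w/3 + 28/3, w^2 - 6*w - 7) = w - 7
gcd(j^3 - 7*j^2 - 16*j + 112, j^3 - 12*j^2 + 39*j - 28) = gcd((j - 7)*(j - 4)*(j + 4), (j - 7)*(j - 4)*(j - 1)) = j^2 - 11*j + 28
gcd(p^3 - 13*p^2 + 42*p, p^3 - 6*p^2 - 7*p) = p^2 - 7*p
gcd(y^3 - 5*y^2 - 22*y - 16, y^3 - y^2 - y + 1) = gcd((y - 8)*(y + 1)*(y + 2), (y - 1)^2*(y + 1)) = y + 1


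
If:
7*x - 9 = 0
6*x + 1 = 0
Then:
No Solution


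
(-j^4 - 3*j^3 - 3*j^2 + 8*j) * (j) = -j^5 - 3*j^4 - 3*j^3 + 8*j^2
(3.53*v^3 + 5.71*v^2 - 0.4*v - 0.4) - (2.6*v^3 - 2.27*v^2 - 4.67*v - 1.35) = 0.93*v^3 + 7.98*v^2 + 4.27*v + 0.95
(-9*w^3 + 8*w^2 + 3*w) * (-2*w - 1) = 18*w^4 - 7*w^3 - 14*w^2 - 3*w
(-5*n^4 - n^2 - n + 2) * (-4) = 20*n^4 + 4*n^2 + 4*n - 8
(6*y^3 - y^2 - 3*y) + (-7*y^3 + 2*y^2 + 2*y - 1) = -y^3 + y^2 - y - 1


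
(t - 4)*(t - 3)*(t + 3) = t^3 - 4*t^2 - 9*t + 36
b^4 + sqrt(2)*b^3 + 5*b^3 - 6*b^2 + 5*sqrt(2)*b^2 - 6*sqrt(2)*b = b*(b - 1)*(b + 6)*(b + sqrt(2))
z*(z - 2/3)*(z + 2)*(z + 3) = z^4 + 13*z^3/3 + 8*z^2/3 - 4*z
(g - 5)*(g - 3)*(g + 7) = g^3 - g^2 - 41*g + 105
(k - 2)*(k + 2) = k^2 - 4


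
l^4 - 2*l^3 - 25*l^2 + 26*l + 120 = (l - 5)*(l - 3)*(l + 2)*(l + 4)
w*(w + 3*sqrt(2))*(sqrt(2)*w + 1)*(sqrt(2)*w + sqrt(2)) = 2*w^4 + 2*w^3 + 7*sqrt(2)*w^3 + 6*w^2 + 7*sqrt(2)*w^2 + 6*w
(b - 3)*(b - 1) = b^2 - 4*b + 3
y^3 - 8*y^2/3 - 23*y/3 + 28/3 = (y - 4)*(y - 1)*(y + 7/3)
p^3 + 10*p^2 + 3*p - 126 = (p - 3)*(p + 6)*(p + 7)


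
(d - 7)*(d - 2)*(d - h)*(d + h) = d^4 - 9*d^3 - d^2*h^2 + 14*d^2 + 9*d*h^2 - 14*h^2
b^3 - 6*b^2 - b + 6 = (b - 6)*(b - 1)*(b + 1)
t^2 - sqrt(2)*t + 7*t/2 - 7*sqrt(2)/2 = (t + 7/2)*(t - sqrt(2))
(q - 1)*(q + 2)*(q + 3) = q^3 + 4*q^2 + q - 6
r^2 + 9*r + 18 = (r + 3)*(r + 6)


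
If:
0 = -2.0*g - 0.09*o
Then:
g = -0.045*o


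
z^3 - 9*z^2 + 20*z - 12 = (z - 6)*(z - 2)*(z - 1)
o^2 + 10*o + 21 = (o + 3)*(o + 7)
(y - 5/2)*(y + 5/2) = y^2 - 25/4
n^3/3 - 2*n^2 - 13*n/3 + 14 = (n/3 + 1)*(n - 7)*(n - 2)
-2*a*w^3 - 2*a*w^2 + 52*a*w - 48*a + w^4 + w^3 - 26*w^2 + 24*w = (-2*a + w)*(w - 4)*(w - 1)*(w + 6)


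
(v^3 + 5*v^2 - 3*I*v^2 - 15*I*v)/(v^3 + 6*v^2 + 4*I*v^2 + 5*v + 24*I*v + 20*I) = v*(v - 3*I)/(v^2 + v*(1 + 4*I) + 4*I)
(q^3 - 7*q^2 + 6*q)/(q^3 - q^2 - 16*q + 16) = q*(q - 6)/(q^2 - 16)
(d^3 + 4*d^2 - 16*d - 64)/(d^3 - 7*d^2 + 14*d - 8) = (d^2 + 8*d + 16)/(d^2 - 3*d + 2)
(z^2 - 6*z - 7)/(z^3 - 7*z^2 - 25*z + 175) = (z + 1)/(z^2 - 25)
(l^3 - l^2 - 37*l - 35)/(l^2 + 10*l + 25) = (l^2 - 6*l - 7)/(l + 5)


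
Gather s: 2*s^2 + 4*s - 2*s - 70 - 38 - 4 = 2*s^2 + 2*s - 112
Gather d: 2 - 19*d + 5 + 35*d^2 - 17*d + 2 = 35*d^2 - 36*d + 9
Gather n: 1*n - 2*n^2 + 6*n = -2*n^2 + 7*n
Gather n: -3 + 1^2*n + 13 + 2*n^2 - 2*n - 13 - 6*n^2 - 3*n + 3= -4*n^2 - 4*n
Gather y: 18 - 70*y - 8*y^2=-8*y^2 - 70*y + 18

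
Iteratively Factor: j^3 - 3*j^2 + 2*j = (j)*(j^2 - 3*j + 2) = j*(j - 1)*(j - 2)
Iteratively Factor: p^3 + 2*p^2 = (p)*(p^2 + 2*p) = p^2*(p + 2)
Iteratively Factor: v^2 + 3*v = (v + 3)*(v)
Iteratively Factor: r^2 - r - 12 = (r + 3)*(r - 4)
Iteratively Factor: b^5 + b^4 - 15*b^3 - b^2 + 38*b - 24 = (b + 2)*(b^4 - b^3 - 13*b^2 + 25*b - 12) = (b - 3)*(b + 2)*(b^3 + 2*b^2 - 7*b + 4) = (b - 3)*(b - 1)*(b + 2)*(b^2 + 3*b - 4) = (b - 3)*(b - 1)^2*(b + 2)*(b + 4)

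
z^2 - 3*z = z*(z - 3)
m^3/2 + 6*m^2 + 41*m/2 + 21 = (m/2 + 1)*(m + 3)*(m + 7)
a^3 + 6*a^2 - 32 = (a - 2)*(a + 4)^2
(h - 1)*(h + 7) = h^2 + 6*h - 7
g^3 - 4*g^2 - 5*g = g*(g - 5)*(g + 1)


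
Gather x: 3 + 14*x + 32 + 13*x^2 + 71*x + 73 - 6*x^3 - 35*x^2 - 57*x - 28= -6*x^3 - 22*x^2 + 28*x + 80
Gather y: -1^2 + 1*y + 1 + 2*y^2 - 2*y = 2*y^2 - y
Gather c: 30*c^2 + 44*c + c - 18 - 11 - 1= 30*c^2 + 45*c - 30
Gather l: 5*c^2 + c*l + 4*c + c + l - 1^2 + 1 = 5*c^2 + 5*c + l*(c + 1)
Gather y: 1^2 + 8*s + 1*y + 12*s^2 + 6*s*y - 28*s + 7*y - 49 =12*s^2 - 20*s + y*(6*s + 8) - 48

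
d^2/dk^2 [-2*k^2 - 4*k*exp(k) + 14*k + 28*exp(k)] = -4*k*exp(k) + 20*exp(k) - 4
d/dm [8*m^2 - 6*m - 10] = 16*m - 6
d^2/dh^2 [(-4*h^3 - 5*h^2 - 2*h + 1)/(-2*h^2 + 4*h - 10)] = 2*(4*h^3 - 99*h^2 + 138*h + 73)/(h^6 - 6*h^5 + 27*h^4 - 68*h^3 + 135*h^2 - 150*h + 125)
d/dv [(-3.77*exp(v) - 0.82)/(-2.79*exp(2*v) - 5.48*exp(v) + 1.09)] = (-(3.77*exp(v) + 0.82)*(5.58*exp(v) + 5.48) + 10.5183*exp(2*v) + 20.6596*exp(v) - 4.1093)*exp(v)/(2.79*exp(2*v) + 5.48*exp(v) - 1.09)^2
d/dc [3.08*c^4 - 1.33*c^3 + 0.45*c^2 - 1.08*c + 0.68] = 12.32*c^3 - 3.99*c^2 + 0.9*c - 1.08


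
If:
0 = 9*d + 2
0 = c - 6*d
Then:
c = -4/3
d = -2/9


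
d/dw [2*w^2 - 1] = 4*w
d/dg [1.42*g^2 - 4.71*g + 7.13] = 2.84*g - 4.71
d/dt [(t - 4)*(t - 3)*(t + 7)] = 3*t^2 - 37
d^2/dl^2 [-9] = 0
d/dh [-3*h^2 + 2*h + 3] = 2 - 6*h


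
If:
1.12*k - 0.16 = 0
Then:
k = 0.14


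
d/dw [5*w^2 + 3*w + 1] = 10*w + 3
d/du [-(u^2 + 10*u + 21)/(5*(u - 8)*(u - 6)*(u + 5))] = (u^4 + 20*u^3 - 5*u^2 - 858*u - 2862)/(5*(u^6 - 18*u^5 + 37*u^4 + 876*u^3 - 3836*u^2 - 10560*u + 57600))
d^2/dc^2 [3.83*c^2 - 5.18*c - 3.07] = 7.66000000000000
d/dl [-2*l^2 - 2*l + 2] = -4*l - 2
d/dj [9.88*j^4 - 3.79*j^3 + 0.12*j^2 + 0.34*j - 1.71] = 39.52*j^3 - 11.37*j^2 + 0.24*j + 0.34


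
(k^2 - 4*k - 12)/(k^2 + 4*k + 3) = (k^2 - 4*k - 12)/(k^2 + 4*k + 3)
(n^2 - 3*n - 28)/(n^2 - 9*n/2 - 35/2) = 2*(n + 4)/(2*n + 5)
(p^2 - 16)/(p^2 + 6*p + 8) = (p - 4)/(p + 2)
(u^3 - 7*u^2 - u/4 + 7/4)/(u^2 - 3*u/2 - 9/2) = (-4*u^3 + 28*u^2 + u - 7)/(2*(-2*u^2 + 3*u + 9))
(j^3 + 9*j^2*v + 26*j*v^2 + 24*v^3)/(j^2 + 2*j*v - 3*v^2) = (-j^2 - 6*j*v - 8*v^2)/(-j + v)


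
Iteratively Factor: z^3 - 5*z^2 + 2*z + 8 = (z + 1)*(z^2 - 6*z + 8) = (z - 2)*(z + 1)*(z - 4)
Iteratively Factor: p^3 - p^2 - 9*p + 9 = (p - 3)*(p^2 + 2*p - 3) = (p - 3)*(p + 3)*(p - 1)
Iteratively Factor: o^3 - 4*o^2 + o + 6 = (o + 1)*(o^2 - 5*o + 6) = (o - 2)*(o + 1)*(o - 3)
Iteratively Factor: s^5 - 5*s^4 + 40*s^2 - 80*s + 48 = (s - 2)*(s^4 - 3*s^3 - 6*s^2 + 28*s - 24) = (s - 2)^2*(s^3 - s^2 - 8*s + 12) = (s - 2)^3*(s^2 + s - 6) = (s - 2)^3*(s + 3)*(s - 2)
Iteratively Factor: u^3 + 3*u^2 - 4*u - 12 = (u - 2)*(u^2 + 5*u + 6) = (u - 2)*(u + 3)*(u + 2)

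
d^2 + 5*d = d*(d + 5)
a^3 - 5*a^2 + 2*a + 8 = (a - 4)*(a - 2)*(a + 1)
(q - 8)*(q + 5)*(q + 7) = q^3 + 4*q^2 - 61*q - 280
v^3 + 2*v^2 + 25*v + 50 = (v + 2)*(v - 5*I)*(v + 5*I)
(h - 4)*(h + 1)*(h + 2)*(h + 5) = h^4 + 4*h^3 - 15*h^2 - 58*h - 40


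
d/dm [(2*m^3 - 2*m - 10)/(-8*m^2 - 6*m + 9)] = 2*(-8*m^4 - 12*m^3 + 19*m^2 - 80*m - 39)/(64*m^4 + 96*m^3 - 108*m^2 - 108*m + 81)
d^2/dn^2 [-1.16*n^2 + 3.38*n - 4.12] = -2.32000000000000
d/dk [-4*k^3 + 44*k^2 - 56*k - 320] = -12*k^2 + 88*k - 56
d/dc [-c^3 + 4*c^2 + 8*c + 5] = -3*c^2 + 8*c + 8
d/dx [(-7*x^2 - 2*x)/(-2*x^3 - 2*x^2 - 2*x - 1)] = 2*(-7*x^4 - 4*x^3 + 5*x^2 + 7*x + 1)/(4*x^6 + 8*x^5 + 12*x^4 + 12*x^3 + 8*x^2 + 4*x + 1)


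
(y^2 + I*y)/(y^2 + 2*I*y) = (y + I)/(y + 2*I)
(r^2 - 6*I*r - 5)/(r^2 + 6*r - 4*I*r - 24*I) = (r^2 - 6*I*r - 5)/(r^2 + r*(6 - 4*I) - 24*I)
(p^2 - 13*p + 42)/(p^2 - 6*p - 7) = (p - 6)/(p + 1)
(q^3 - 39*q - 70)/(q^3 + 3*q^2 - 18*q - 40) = (q - 7)/(q - 4)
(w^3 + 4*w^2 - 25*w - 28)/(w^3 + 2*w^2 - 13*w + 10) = (w^3 + 4*w^2 - 25*w - 28)/(w^3 + 2*w^2 - 13*w + 10)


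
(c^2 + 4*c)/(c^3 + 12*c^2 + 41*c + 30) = c*(c + 4)/(c^3 + 12*c^2 + 41*c + 30)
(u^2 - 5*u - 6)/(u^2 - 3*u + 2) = (u^2 - 5*u - 6)/(u^2 - 3*u + 2)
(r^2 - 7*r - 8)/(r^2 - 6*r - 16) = (r + 1)/(r + 2)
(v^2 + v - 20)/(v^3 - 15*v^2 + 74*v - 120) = (v + 5)/(v^2 - 11*v + 30)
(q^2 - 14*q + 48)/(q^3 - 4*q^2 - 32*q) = (q - 6)/(q*(q + 4))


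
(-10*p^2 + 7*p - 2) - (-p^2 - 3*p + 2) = -9*p^2 + 10*p - 4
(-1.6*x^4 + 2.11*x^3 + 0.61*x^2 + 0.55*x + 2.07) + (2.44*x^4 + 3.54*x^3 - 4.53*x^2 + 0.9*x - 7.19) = 0.84*x^4 + 5.65*x^3 - 3.92*x^2 + 1.45*x - 5.12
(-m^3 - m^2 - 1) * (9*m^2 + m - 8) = -9*m^5 - 10*m^4 + 7*m^3 - m^2 - m + 8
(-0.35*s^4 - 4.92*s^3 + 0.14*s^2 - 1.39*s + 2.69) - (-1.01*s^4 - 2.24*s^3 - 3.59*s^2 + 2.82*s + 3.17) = 0.66*s^4 - 2.68*s^3 + 3.73*s^2 - 4.21*s - 0.48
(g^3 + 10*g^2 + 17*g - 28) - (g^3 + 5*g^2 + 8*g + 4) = 5*g^2 + 9*g - 32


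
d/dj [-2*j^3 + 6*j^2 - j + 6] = -6*j^2 + 12*j - 1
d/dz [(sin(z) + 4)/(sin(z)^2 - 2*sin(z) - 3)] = (-8*sin(z) + cos(z)^2 + 4)*cos(z)/((sin(z) - 3)^2*(sin(z) + 1)^2)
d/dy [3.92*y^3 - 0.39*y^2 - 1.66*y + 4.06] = 11.76*y^2 - 0.78*y - 1.66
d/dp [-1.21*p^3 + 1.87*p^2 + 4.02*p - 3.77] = -3.63*p^2 + 3.74*p + 4.02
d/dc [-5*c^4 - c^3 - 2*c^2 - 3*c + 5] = -20*c^3 - 3*c^2 - 4*c - 3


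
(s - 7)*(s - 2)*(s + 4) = s^3 - 5*s^2 - 22*s + 56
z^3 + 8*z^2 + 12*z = z*(z + 2)*(z + 6)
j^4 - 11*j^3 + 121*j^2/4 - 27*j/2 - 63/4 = (j - 7)*(j - 3)*(j - 3/2)*(j + 1/2)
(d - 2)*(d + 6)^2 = d^3 + 10*d^2 + 12*d - 72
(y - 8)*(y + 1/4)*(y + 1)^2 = y^4 - 23*y^3/4 - 33*y^2/2 - 47*y/4 - 2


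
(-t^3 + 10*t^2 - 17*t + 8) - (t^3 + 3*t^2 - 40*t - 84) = -2*t^3 + 7*t^2 + 23*t + 92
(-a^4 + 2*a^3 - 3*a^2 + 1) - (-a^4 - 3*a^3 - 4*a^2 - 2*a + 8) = 5*a^3 + a^2 + 2*a - 7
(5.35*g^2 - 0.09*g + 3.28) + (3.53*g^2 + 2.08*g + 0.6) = 8.88*g^2 + 1.99*g + 3.88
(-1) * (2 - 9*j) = 9*j - 2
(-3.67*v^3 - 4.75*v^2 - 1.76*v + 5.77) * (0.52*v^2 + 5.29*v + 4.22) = -1.9084*v^5 - 21.8843*v^4 - 41.5301*v^3 - 26.355*v^2 + 23.0961*v + 24.3494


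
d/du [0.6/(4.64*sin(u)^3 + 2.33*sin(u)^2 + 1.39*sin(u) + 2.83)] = (-2.796*sin(u) + 4.176*cos(2*u) - 5.01)*cos(u)/(4.64*sin(u)^3 + 2.33*sin(u)^2 + 1.39*sin(u) + 2.83)^2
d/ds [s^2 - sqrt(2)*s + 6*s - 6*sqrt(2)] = 2*s - sqrt(2) + 6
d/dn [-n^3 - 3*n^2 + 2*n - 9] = -3*n^2 - 6*n + 2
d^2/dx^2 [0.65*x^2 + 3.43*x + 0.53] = 1.30000000000000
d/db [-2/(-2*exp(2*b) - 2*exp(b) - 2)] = (-2*exp(b) - 1)*exp(b)/(exp(2*b) + exp(b) + 1)^2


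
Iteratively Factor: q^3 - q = (q)*(q^2 - 1) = q*(q - 1)*(q + 1)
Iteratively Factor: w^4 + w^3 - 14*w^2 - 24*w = (w - 4)*(w^3 + 5*w^2 + 6*w) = (w - 4)*(w + 3)*(w^2 + 2*w) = (w - 4)*(w + 2)*(w + 3)*(w)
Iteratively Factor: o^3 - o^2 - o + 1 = (o + 1)*(o^2 - 2*o + 1) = (o - 1)*(o + 1)*(o - 1)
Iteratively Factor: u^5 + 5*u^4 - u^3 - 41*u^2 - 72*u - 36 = (u - 3)*(u^4 + 8*u^3 + 23*u^2 + 28*u + 12) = (u - 3)*(u + 1)*(u^3 + 7*u^2 + 16*u + 12) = (u - 3)*(u + 1)*(u + 2)*(u^2 + 5*u + 6) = (u - 3)*(u + 1)*(u + 2)^2*(u + 3)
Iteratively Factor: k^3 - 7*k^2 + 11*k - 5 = (k - 1)*(k^2 - 6*k + 5) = (k - 5)*(k - 1)*(k - 1)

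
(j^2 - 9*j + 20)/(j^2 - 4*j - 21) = (-j^2 + 9*j - 20)/(-j^2 + 4*j + 21)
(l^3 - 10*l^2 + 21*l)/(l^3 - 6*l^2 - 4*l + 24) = l*(l^2 - 10*l + 21)/(l^3 - 6*l^2 - 4*l + 24)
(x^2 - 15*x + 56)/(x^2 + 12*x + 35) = (x^2 - 15*x + 56)/(x^2 + 12*x + 35)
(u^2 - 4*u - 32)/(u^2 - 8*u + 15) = (u^2 - 4*u - 32)/(u^2 - 8*u + 15)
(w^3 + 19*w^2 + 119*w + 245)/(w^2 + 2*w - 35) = (w^2 + 12*w + 35)/(w - 5)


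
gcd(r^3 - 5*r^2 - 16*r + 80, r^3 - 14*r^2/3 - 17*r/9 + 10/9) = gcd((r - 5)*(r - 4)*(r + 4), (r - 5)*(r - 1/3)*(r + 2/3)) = r - 5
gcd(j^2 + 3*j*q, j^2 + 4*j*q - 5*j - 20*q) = 1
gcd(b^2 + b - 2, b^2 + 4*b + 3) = 1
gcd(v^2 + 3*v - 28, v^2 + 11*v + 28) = v + 7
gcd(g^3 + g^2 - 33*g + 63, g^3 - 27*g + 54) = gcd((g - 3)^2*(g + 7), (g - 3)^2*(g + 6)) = g^2 - 6*g + 9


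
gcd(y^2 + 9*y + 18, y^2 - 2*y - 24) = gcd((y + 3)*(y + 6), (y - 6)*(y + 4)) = 1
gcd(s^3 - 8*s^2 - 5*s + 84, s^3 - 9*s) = s + 3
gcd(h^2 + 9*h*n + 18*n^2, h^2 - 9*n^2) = h + 3*n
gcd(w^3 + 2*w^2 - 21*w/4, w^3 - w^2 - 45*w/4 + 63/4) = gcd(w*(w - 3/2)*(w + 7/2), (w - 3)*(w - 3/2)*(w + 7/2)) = w^2 + 2*w - 21/4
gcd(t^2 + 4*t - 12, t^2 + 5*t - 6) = t + 6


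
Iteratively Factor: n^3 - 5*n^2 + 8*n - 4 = (n - 2)*(n^2 - 3*n + 2) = (n - 2)*(n - 1)*(n - 2)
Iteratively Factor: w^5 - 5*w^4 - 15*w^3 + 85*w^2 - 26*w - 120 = (w + 1)*(w^4 - 6*w^3 - 9*w^2 + 94*w - 120) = (w + 1)*(w + 4)*(w^3 - 10*w^2 + 31*w - 30) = (w - 2)*(w + 1)*(w + 4)*(w^2 - 8*w + 15) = (w - 3)*(w - 2)*(w + 1)*(w + 4)*(w - 5)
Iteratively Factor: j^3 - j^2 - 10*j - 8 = (j + 1)*(j^2 - 2*j - 8) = (j - 4)*(j + 1)*(j + 2)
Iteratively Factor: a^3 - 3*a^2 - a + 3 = (a - 3)*(a^2 - 1) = (a - 3)*(a + 1)*(a - 1)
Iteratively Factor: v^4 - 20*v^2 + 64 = (v - 2)*(v^3 + 2*v^2 - 16*v - 32) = (v - 4)*(v - 2)*(v^2 + 6*v + 8) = (v - 4)*(v - 2)*(v + 2)*(v + 4)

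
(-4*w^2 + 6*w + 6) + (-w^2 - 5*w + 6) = -5*w^2 + w + 12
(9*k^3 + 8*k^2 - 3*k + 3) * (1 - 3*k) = -27*k^4 - 15*k^3 + 17*k^2 - 12*k + 3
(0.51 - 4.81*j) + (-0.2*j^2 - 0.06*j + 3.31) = -0.2*j^2 - 4.87*j + 3.82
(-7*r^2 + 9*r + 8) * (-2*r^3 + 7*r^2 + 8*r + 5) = 14*r^5 - 67*r^4 - 9*r^3 + 93*r^2 + 109*r + 40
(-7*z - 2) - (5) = -7*z - 7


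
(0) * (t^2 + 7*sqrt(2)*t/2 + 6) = 0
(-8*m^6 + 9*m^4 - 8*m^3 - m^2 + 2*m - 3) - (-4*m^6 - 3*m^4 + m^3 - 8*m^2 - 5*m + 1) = -4*m^6 + 12*m^4 - 9*m^3 + 7*m^2 + 7*m - 4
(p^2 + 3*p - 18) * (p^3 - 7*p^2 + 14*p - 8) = p^5 - 4*p^4 - 25*p^3 + 160*p^2 - 276*p + 144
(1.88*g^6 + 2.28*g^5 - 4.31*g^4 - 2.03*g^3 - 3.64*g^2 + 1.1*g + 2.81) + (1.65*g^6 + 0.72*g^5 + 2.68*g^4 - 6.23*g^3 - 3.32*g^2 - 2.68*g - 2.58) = 3.53*g^6 + 3.0*g^5 - 1.63*g^4 - 8.26*g^3 - 6.96*g^2 - 1.58*g + 0.23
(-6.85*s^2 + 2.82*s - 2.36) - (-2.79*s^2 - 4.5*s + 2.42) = -4.06*s^2 + 7.32*s - 4.78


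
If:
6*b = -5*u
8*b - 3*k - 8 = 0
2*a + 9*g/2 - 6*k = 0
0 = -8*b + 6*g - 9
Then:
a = -25*u/6 - 91/8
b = -5*u/6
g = 3/2 - 10*u/9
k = -20*u/9 - 8/3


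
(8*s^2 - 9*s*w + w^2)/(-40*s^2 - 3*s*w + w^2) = (-s + w)/(5*s + w)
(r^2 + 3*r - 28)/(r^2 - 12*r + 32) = (r + 7)/(r - 8)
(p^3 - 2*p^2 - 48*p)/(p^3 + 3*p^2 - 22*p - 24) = p*(p - 8)/(p^2 - 3*p - 4)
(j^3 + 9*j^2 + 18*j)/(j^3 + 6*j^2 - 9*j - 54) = j/(j - 3)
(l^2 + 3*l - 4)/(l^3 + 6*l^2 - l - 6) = (l + 4)/(l^2 + 7*l + 6)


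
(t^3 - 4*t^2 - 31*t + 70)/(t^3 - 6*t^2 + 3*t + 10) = (t^2 - 2*t - 35)/(t^2 - 4*t - 5)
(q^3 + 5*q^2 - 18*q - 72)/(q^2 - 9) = (q^2 + 2*q - 24)/(q - 3)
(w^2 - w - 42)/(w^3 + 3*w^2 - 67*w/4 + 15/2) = 4*(w - 7)/(4*w^2 - 12*w + 5)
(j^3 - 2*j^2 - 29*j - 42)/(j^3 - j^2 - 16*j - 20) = (j^2 - 4*j - 21)/(j^2 - 3*j - 10)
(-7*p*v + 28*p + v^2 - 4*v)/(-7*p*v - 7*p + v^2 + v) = (v - 4)/(v + 1)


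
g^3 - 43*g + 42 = (g - 6)*(g - 1)*(g + 7)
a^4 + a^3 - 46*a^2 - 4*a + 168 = (a - 6)*(a - 2)*(a + 2)*(a + 7)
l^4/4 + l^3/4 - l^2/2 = l^2*(l/4 + 1/2)*(l - 1)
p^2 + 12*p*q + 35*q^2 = (p + 5*q)*(p + 7*q)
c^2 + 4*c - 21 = (c - 3)*(c + 7)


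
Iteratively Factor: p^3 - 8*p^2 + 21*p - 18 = (p - 2)*(p^2 - 6*p + 9) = (p - 3)*(p - 2)*(p - 3)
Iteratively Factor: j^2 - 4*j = (j - 4)*(j)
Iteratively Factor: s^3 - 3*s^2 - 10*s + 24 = (s - 2)*(s^2 - s - 12) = (s - 2)*(s + 3)*(s - 4)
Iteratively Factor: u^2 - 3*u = (u - 3)*(u)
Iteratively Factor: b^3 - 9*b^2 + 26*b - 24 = (b - 3)*(b^2 - 6*b + 8) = (b - 3)*(b - 2)*(b - 4)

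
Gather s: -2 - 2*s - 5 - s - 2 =-3*s - 9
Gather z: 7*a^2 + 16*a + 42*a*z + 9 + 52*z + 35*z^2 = 7*a^2 + 16*a + 35*z^2 + z*(42*a + 52) + 9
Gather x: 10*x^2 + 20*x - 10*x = 10*x^2 + 10*x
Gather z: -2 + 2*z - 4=2*z - 6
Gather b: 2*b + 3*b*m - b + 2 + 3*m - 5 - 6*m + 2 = b*(3*m + 1) - 3*m - 1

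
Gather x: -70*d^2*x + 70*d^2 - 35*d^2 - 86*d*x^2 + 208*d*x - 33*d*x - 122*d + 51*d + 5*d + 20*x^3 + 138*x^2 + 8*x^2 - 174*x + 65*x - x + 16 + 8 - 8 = 35*d^2 - 66*d + 20*x^3 + x^2*(146 - 86*d) + x*(-70*d^2 + 175*d - 110) + 16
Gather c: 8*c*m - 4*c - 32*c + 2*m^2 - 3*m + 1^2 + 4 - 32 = c*(8*m - 36) + 2*m^2 - 3*m - 27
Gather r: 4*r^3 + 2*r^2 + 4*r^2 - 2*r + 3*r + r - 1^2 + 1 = 4*r^3 + 6*r^2 + 2*r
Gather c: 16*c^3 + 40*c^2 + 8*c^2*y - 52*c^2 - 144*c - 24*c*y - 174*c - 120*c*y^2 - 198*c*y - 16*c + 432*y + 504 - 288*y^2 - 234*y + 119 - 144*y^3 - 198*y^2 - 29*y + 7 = 16*c^3 + c^2*(8*y - 12) + c*(-120*y^2 - 222*y - 334) - 144*y^3 - 486*y^2 + 169*y + 630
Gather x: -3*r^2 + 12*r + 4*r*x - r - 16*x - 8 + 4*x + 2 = -3*r^2 + 11*r + x*(4*r - 12) - 6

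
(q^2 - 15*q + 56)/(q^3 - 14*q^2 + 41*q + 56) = 1/(q + 1)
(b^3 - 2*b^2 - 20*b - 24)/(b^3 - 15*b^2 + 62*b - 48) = (b^2 + 4*b + 4)/(b^2 - 9*b + 8)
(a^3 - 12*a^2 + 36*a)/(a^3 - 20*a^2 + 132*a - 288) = a/(a - 8)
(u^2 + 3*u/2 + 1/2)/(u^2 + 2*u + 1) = (u + 1/2)/(u + 1)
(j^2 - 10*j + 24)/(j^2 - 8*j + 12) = (j - 4)/(j - 2)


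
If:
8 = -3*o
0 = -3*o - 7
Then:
No Solution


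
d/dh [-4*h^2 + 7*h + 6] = 7 - 8*h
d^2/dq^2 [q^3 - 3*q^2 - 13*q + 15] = 6*q - 6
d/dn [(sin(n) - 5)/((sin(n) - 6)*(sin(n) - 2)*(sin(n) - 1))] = 2*(-sin(n)^3 + 12*sin(n)^2 - 45*sin(n) + 44)*cos(n)/((sin(n) - 6)^2*(sin(n) - 2)^2*(sin(n) - 1)^2)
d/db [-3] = 0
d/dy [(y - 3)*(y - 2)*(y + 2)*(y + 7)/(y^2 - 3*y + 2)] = (2*y^3 + 3*y^2 - 12*y + 55)/(y^2 - 2*y + 1)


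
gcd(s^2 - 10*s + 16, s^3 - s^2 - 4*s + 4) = s - 2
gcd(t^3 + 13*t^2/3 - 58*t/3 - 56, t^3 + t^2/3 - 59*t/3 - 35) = t + 7/3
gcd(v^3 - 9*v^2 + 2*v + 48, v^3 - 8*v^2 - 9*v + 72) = v^2 - 11*v + 24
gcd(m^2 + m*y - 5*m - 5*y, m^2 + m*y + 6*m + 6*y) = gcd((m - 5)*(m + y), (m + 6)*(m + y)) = m + y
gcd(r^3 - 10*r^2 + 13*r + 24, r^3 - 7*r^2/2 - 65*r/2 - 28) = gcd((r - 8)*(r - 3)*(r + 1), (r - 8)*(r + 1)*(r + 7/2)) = r^2 - 7*r - 8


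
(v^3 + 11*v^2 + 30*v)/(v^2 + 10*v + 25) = v*(v + 6)/(v + 5)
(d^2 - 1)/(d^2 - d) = (d + 1)/d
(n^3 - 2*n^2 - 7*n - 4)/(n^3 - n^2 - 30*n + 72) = (n^2 + 2*n + 1)/(n^2 + 3*n - 18)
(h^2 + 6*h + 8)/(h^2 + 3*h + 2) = (h + 4)/(h + 1)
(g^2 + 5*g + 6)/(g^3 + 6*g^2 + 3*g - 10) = (g + 3)/(g^2 + 4*g - 5)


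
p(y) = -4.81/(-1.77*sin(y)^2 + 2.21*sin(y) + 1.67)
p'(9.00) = -0.63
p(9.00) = -2.11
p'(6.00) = 17.67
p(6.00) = -5.26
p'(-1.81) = -1.40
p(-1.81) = 2.24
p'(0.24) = 1.46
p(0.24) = -2.30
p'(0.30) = 1.14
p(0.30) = -2.22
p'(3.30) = -8.06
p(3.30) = -3.77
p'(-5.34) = -0.35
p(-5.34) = -2.09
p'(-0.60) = 826.61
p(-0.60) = 33.83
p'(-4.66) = 0.07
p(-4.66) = -2.28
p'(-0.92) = 10.03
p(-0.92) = 3.98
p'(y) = -4.81*(3.54*sin(y)*cos(y) - 2.21*cos(y))/(-1.77*sin(y)^2 + 2.21*sin(y) + 1.67)^2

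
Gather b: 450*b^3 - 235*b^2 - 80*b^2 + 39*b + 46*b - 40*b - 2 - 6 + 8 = 450*b^3 - 315*b^2 + 45*b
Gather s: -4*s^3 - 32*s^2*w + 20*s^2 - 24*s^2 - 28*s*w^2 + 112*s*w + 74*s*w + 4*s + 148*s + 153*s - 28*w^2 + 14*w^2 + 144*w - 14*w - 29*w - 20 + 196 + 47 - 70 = -4*s^3 + s^2*(-32*w - 4) + s*(-28*w^2 + 186*w + 305) - 14*w^2 + 101*w + 153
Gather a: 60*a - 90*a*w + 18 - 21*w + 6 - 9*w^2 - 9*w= a*(60 - 90*w) - 9*w^2 - 30*w + 24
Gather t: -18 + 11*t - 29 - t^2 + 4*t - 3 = -t^2 + 15*t - 50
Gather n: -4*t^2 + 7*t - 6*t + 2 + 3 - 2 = -4*t^2 + t + 3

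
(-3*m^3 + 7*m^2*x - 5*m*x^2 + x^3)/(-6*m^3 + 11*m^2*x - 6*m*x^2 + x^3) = (-m + x)/(-2*m + x)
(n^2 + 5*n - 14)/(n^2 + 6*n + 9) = (n^2 + 5*n - 14)/(n^2 + 6*n + 9)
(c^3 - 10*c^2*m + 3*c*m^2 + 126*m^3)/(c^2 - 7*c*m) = c - 3*m - 18*m^2/c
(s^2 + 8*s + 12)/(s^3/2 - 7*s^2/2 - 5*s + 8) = 2*(s + 6)/(s^2 - 9*s + 8)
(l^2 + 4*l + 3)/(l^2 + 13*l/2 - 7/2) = 2*(l^2 + 4*l + 3)/(2*l^2 + 13*l - 7)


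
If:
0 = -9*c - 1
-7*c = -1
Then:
No Solution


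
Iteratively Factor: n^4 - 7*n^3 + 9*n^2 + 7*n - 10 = (n - 1)*(n^3 - 6*n^2 + 3*n + 10) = (n - 2)*(n - 1)*(n^2 - 4*n - 5) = (n - 2)*(n - 1)*(n + 1)*(n - 5)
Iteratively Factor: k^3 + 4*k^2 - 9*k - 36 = (k + 3)*(k^2 + k - 12) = (k - 3)*(k + 3)*(k + 4)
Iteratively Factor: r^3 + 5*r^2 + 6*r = (r + 3)*(r^2 + 2*r) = r*(r + 3)*(r + 2)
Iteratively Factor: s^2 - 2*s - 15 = (s - 5)*(s + 3)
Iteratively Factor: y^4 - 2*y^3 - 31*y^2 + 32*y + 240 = (y + 3)*(y^3 - 5*y^2 - 16*y + 80) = (y - 5)*(y + 3)*(y^2 - 16) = (y - 5)*(y - 4)*(y + 3)*(y + 4)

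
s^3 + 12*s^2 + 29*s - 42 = (s - 1)*(s + 6)*(s + 7)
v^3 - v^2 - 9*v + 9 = (v - 3)*(v - 1)*(v + 3)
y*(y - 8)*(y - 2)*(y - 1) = y^4 - 11*y^3 + 26*y^2 - 16*y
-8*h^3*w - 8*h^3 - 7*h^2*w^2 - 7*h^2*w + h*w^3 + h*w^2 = (-8*h + w)*(h + w)*(h*w + h)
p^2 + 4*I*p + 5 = (p - I)*(p + 5*I)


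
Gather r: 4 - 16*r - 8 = -16*r - 4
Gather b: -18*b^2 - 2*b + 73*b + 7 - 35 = -18*b^2 + 71*b - 28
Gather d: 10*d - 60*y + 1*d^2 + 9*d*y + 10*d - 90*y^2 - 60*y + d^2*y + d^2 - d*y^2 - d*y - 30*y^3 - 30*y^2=d^2*(y + 2) + d*(-y^2 + 8*y + 20) - 30*y^3 - 120*y^2 - 120*y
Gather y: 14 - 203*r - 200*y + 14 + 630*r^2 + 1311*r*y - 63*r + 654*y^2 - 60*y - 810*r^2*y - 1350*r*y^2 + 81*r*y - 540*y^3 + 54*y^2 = 630*r^2 - 266*r - 540*y^3 + y^2*(708 - 1350*r) + y*(-810*r^2 + 1392*r - 260) + 28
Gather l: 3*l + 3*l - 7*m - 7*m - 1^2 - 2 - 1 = 6*l - 14*m - 4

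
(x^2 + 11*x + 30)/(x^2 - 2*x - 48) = (x + 5)/(x - 8)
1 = 1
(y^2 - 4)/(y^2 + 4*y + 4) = (y - 2)/(y + 2)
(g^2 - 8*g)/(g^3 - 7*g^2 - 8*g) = 1/(g + 1)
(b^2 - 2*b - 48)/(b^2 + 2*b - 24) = (b - 8)/(b - 4)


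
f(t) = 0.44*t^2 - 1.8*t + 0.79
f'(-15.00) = -15.00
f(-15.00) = 126.79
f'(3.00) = 0.84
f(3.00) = -0.65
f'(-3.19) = -4.61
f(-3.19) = 11.01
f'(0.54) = -1.32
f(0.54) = -0.05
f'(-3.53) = -4.91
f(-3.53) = 12.63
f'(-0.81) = -2.51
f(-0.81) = 2.54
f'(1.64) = -0.36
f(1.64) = -0.98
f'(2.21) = 0.14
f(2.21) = -1.04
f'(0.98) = -0.94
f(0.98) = -0.55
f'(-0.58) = -2.31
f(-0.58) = 1.98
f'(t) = 0.88*t - 1.8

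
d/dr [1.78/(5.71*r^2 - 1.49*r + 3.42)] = (2.6522 - 20.3276*r)/(5.71*r^2 - 1.49*r + 3.42)^2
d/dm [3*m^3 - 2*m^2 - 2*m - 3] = 9*m^2 - 4*m - 2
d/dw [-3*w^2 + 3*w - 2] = 3 - 6*w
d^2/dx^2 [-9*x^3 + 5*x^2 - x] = 10 - 54*x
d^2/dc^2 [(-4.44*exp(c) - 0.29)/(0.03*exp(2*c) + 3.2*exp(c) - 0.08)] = (-0.003996*exp(4*c) + 0.425196000000001*exp(3*c) - 0.14745600000002*exp(2*c) - 4.109024*exp(c) - 0.102656)*exp(c)/(2.7e-5*exp(6*c) + 0.00864*exp(5*c) + 0.921384*exp(4*c) + 32.72192*exp(3*c) - 2.457024*exp(2*c) + 0.06144*exp(c) - 0.000512)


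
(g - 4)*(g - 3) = g^2 - 7*g + 12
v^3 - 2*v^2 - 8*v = v*(v - 4)*(v + 2)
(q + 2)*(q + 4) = q^2 + 6*q + 8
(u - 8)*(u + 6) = u^2 - 2*u - 48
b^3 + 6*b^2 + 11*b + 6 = (b + 1)*(b + 2)*(b + 3)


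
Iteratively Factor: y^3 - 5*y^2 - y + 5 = (y - 5)*(y^2 - 1) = (y - 5)*(y - 1)*(y + 1)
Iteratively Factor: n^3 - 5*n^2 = (n)*(n^2 - 5*n) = n*(n - 5)*(n)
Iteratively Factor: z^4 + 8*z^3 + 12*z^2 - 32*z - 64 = (z + 2)*(z^3 + 6*z^2 - 32) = (z - 2)*(z + 2)*(z^2 + 8*z + 16) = (z - 2)*(z + 2)*(z + 4)*(z + 4)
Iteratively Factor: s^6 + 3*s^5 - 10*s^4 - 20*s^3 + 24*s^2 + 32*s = (s - 2)*(s^5 + 5*s^4 - 20*s^2 - 16*s) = (s - 2)*(s + 2)*(s^4 + 3*s^3 - 6*s^2 - 8*s) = (s - 2)*(s + 2)*(s + 4)*(s^3 - s^2 - 2*s) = s*(s - 2)*(s + 2)*(s + 4)*(s^2 - s - 2) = s*(s - 2)*(s + 1)*(s + 2)*(s + 4)*(s - 2)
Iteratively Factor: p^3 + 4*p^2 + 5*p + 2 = (p + 2)*(p^2 + 2*p + 1) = (p + 1)*(p + 2)*(p + 1)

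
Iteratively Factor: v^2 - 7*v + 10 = (v - 2)*(v - 5)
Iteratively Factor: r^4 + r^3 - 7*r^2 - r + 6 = (r + 1)*(r^3 - 7*r + 6) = (r - 2)*(r + 1)*(r^2 + 2*r - 3) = (r - 2)*(r + 1)*(r + 3)*(r - 1)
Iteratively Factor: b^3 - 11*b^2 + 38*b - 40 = (b - 4)*(b^2 - 7*b + 10) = (b - 4)*(b - 2)*(b - 5)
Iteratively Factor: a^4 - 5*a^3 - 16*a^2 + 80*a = (a)*(a^3 - 5*a^2 - 16*a + 80) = a*(a - 5)*(a^2 - 16) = a*(a - 5)*(a + 4)*(a - 4)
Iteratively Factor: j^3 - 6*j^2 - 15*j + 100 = (j + 4)*(j^2 - 10*j + 25) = (j - 5)*(j + 4)*(j - 5)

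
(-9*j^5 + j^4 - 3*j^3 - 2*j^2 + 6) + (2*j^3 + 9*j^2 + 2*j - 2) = -9*j^5 + j^4 - j^3 + 7*j^2 + 2*j + 4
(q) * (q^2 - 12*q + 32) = q^3 - 12*q^2 + 32*q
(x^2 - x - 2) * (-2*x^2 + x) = -2*x^4 + 3*x^3 + 3*x^2 - 2*x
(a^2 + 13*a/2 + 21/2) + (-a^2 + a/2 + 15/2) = 7*a + 18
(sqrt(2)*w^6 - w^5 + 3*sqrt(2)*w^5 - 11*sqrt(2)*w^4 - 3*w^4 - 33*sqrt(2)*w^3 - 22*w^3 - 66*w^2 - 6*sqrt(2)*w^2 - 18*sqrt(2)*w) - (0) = sqrt(2)*w^6 - w^5 + 3*sqrt(2)*w^5 - 11*sqrt(2)*w^4 - 3*w^4 - 33*sqrt(2)*w^3 - 22*w^3 - 66*w^2 - 6*sqrt(2)*w^2 - 18*sqrt(2)*w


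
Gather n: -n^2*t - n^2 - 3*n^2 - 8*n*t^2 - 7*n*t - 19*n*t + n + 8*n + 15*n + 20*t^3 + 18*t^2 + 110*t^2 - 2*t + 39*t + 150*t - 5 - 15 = n^2*(-t - 4) + n*(-8*t^2 - 26*t + 24) + 20*t^3 + 128*t^2 + 187*t - 20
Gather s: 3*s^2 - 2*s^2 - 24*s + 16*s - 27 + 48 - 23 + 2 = s^2 - 8*s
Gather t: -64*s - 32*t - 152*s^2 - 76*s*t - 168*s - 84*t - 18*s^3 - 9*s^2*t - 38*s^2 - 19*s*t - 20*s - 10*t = -18*s^3 - 190*s^2 - 252*s + t*(-9*s^2 - 95*s - 126)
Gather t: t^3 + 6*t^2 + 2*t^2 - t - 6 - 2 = t^3 + 8*t^2 - t - 8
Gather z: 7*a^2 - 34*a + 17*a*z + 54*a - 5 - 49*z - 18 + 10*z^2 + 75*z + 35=7*a^2 + 20*a + 10*z^2 + z*(17*a + 26) + 12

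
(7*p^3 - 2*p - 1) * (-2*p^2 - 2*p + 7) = -14*p^5 - 14*p^4 + 53*p^3 + 6*p^2 - 12*p - 7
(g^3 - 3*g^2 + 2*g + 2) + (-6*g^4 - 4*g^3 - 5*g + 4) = -6*g^4 - 3*g^3 - 3*g^2 - 3*g + 6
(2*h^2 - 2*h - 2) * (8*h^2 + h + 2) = 16*h^4 - 14*h^3 - 14*h^2 - 6*h - 4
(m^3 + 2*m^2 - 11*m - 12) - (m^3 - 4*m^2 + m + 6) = 6*m^2 - 12*m - 18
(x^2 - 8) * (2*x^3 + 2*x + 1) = 2*x^5 - 14*x^3 + x^2 - 16*x - 8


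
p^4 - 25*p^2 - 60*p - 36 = (p - 6)*(p + 1)*(p + 2)*(p + 3)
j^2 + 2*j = j*(j + 2)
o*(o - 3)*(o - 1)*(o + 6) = o^4 + 2*o^3 - 21*o^2 + 18*o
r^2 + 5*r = r*(r + 5)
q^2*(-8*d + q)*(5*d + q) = -40*d^2*q^2 - 3*d*q^3 + q^4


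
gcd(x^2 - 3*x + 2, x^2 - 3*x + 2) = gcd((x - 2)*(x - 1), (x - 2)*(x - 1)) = x^2 - 3*x + 2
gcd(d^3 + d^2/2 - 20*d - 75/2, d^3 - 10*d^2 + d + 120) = d^2 - 2*d - 15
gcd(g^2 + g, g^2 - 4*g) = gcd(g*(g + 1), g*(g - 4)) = g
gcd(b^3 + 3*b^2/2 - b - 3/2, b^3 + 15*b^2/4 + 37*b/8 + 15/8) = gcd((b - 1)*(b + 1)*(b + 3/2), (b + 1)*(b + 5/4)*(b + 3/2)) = b^2 + 5*b/2 + 3/2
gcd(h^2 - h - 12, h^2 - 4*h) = h - 4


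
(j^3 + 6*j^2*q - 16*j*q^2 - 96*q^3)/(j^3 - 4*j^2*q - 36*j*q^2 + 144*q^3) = (-j - 4*q)/(-j + 6*q)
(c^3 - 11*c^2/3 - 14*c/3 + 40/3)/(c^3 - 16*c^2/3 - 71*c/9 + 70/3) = 3*(c^2 - 2*c - 8)/(3*c^2 - 11*c - 42)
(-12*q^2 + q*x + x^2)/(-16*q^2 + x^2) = (-3*q + x)/(-4*q + x)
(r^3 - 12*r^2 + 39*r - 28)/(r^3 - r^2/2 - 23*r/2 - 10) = 2*(r^2 - 8*r + 7)/(2*r^2 + 7*r + 5)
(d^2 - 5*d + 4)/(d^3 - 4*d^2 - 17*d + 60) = (d^2 - 5*d + 4)/(d^3 - 4*d^2 - 17*d + 60)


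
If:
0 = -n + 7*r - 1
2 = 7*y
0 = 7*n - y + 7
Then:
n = -47/49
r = 2/343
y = 2/7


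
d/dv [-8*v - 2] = -8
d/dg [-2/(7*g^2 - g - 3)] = 2*(14*g - 1)/(-7*g^2 + g + 3)^2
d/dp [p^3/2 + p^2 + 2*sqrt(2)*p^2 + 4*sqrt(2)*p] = 3*p^2/2 + 2*p + 4*sqrt(2)*p + 4*sqrt(2)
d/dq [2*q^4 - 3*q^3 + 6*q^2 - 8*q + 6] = 8*q^3 - 9*q^2 + 12*q - 8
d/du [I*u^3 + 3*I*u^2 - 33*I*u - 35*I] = 3*I*(u^2 + 2*u - 11)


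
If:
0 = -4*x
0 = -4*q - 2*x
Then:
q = 0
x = 0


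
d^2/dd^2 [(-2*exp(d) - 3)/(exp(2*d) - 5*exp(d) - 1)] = (-2*exp(4*d) - 22*exp(3*d) + 33*exp(2*d) - 77*exp(d) + 13)*exp(d)/(exp(6*d) - 15*exp(5*d) + 72*exp(4*d) - 95*exp(3*d) - 72*exp(2*d) - 15*exp(d) - 1)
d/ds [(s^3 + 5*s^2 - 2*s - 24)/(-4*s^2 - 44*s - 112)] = (-s^2 - 14*s - 13)/(4*(s^2 + 14*s + 49))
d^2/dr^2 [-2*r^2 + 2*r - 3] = -4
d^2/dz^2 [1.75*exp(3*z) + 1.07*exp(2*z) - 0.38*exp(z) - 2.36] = (15.75*exp(2*z) + 4.28*exp(z) - 0.38)*exp(z)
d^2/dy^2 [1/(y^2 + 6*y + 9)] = 6/(y^4 + 12*y^3 + 54*y^2 + 108*y + 81)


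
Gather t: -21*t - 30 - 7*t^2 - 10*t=-7*t^2 - 31*t - 30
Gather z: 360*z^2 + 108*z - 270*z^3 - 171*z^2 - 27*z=-270*z^3 + 189*z^2 + 81*z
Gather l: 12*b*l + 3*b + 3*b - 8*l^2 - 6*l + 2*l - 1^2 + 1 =6*b - 8*l^2 + l*(12*b - 4)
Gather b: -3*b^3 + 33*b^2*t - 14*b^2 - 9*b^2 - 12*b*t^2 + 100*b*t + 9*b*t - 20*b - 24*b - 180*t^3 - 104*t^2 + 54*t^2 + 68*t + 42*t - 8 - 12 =-3*b^3 + b^2*(33*t - 23) + b*(-12*t^2 + 109*t - 44) - 180*t^3 - 50*t^2 + 110*t - 20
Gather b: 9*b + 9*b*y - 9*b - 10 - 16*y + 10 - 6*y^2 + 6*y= 9*b*y - 6*y^2 - 10*y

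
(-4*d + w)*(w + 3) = -4*d*w - 12*d + w^2 + 3*w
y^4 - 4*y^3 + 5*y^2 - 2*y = y*(y - 2)*(y - 1)^2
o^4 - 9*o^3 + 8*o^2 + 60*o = o*(o - 6)*(o - 5)*(o + 2)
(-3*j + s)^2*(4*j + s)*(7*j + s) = 252*j^4 - 69*j^3*s - 29*j^2*s^2 + 5*j*s^3 + s^4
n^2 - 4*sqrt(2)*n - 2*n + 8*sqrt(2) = (n - 2)*(n - 4*sqrt(2))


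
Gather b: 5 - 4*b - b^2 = -b^2 - 4*b + 5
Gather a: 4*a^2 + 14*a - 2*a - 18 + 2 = 4*a^2 + 12*a - 16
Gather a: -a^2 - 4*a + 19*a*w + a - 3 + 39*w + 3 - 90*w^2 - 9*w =-a^2 + a*(19*w - 3) - 90*w^2 + 30*w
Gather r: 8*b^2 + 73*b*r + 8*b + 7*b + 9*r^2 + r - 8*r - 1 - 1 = 8*b^2 + 15*b + 9*r^2 + r*(73*b - 7) - 2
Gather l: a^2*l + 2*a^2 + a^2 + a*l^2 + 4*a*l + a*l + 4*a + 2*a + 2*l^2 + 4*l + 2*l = 3*a^2 + 6*a + l^2*(a + 2) + l*(a^2 + 5*a + 6)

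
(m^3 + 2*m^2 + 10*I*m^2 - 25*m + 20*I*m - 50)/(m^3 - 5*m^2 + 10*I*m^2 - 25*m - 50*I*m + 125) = (m + 2)/(m - 5)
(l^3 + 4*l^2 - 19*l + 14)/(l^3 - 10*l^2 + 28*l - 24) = (l^2 + 6*l - 7)/(l^2 - 8*l + 12)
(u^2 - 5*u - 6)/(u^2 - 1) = (u - 6)/(u - 1)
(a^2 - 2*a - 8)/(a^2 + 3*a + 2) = (a - 4)/(a + 1)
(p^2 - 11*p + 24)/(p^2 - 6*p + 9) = (p - 8)/(p - 3)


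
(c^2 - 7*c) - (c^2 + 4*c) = -11*c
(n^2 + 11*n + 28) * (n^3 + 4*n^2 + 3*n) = n^5 + 15*n^4 + 75*n^3 + 145*n^2 + 84*n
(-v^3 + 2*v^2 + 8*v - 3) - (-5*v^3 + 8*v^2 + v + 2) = 4*v^3 - 6*v^2 + 7*v - 5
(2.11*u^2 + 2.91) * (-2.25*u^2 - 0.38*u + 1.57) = -4.7475*u^4 - 0.8018*u^3 - 3.2348*u^2 - 1.1058*u + 4.5687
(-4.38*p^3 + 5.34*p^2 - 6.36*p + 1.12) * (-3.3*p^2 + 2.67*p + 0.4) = 14.454*p^5 - 29.3166*p^4 + 33.4938*p^3 - 18.5412*p^2 + 0.4464*p + 0.448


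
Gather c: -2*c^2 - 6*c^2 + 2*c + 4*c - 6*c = -8*c^2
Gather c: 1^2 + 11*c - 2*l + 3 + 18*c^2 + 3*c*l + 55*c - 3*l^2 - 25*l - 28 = 18*c^2 + c*(3*l + 66) - 3*l^2 - 27*l - 24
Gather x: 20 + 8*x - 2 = 8*x + 18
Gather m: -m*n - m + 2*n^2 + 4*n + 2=m*(-n - 1) + 2*n^2 + 4*n + 2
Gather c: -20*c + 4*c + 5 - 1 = 4 - 16*c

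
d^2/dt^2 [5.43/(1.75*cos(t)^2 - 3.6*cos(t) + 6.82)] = (-66.5175*(1 - cos(t)^2)^2 + 102.627*cos(t)^3 + 155.59665*cos(t)^2 - 338.57136*cos(t) + 77.6489999999999)/(1.75*cos(t)^2 - 3.6*cos(t) + 6.82)^3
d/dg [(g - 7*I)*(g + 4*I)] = 2*g - 3*I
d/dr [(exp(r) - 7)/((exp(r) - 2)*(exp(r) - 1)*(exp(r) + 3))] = (-2*exp(3*r) + 21*exp(2*r) - 43)*exp(r)/(exp(6*r) - 14*exp(4*r) + 12*exp(3*r) + 49*exp(2*r) - 84*exp(r) + 36)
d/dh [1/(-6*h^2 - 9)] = 4*h/(3*(2*h^2 + 3)^2)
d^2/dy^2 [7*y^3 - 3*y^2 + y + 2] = 42*y - 6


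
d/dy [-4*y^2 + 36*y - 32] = 36 - 8*y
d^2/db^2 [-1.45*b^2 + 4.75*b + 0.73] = -2.90000000000000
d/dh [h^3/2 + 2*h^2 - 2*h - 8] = 3*h^2/2 + 4*h - 2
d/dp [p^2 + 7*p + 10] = 2*p + 7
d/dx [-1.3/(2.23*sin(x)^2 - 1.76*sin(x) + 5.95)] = (5.798*sin(x) - 2.288)*cos(x)/(2.23*sin(x)^2 - 1.76*sin(x) + 5.95)^2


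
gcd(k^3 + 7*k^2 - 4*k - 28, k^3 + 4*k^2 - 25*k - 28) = k + 7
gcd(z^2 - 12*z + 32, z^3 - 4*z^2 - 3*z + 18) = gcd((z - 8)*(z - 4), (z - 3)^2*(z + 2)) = 1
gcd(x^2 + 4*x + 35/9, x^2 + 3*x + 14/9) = x + 7/3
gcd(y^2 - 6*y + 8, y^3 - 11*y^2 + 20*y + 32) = y - 4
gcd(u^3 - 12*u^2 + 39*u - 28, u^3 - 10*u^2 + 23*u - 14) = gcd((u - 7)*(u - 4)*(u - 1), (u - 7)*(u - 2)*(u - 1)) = u^2 - 8*u + 7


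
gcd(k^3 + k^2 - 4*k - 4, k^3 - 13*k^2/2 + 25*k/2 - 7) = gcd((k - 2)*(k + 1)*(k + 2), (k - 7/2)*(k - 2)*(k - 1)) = k - 2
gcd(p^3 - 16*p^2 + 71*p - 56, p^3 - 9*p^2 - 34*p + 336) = p^2 - 15*p + 56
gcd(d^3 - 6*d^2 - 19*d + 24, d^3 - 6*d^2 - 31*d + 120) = d - 8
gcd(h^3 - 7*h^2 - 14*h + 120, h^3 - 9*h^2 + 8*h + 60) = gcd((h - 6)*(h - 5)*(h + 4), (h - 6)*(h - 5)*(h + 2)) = h^2 - 11*h + 30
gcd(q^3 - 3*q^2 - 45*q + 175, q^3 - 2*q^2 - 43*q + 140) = q^2 + 2*q - 35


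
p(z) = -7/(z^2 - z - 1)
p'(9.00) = 0.02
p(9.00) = -0.10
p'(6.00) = 0.09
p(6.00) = -0.24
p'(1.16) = 13.93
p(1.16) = 8.60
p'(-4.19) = -0.15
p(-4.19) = -0.34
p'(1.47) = 142.14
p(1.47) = 22.65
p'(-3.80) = -0.20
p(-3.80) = -0.41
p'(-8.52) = -0.02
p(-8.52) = -0.09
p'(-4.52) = -0.12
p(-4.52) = -0.29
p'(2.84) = 1.83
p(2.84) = -1.66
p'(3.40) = 0.79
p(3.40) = -0.98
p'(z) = -7*(1 - 2*z)/(z^2 - z - 1)^2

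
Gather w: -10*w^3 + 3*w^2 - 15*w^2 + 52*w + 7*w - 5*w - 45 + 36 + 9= -10*w^3 - 12*w^2 + 54*w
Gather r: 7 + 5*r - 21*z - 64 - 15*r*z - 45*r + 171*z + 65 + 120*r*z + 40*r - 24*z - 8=105*r*z + 126*z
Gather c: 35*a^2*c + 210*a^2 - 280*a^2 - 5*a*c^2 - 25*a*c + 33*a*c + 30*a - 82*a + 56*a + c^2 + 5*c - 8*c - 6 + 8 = -70*a^2 + 4*a + c^2*(1 - 5*a) + c*(35*a^2 + 8*a - 3) + 2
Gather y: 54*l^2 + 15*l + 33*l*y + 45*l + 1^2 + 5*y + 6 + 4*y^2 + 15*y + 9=54*l^2 + 60*l + 4*y^2 + y*(33*l + 20) + 16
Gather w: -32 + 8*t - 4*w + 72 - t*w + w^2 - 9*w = 8*t + w^2 + w*(-t - 13) + 40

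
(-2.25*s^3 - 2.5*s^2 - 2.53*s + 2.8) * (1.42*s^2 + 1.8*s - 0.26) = -3.195*s^5 - 7.6*s^4 - 7.5076*s^3 + 0.0720000000000001*s^2 + 5.6978*s - 0.728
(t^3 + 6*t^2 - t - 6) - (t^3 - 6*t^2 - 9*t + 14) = 12*t^2 + 8*t - 20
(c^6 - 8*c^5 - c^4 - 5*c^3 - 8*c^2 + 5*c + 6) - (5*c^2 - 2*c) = c^6 - 8*c^5 - c^4 - 5*c^3 - 13*c^2 + 7*c + 6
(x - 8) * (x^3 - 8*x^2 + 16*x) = x^4 - 16*x^3 + 80*x^2 - 128*x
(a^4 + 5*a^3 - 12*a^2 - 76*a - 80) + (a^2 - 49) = a^4 + 5*a^3 - 11*a^2 - 76*a - 129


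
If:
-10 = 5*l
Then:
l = -2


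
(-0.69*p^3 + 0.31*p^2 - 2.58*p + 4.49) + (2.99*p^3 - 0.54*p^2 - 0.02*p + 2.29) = 2.3*p^3 - 0.23*p^2 - 2.6*p + 6.78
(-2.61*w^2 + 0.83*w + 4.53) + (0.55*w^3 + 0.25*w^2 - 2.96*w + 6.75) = 0.55*w^3 - 2.36*w^2 - 2.13*w + 11.28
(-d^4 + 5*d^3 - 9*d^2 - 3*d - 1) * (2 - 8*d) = 8*d^5 - 42*d^4 + 82*d^3 + 6*d^2 + 2*d - 2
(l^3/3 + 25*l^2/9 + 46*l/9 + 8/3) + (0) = l^3/3 + 25*l^2/9 + 46*l/9 + 8/3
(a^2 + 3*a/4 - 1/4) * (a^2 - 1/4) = a^4 + 3*a^3/4 - a^2/2 - 3*a/16 + 1/16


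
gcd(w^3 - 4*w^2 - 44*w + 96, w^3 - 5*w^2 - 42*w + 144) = w^2 - 2*w - 48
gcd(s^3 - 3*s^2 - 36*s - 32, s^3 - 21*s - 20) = s^2 + 5*s + 4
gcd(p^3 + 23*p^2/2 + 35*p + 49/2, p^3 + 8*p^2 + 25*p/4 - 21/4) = p + 7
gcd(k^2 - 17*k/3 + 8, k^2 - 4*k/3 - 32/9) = k - 8/3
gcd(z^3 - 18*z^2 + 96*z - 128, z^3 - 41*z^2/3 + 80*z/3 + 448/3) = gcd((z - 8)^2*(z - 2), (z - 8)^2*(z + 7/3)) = z^2 - 16*z + 64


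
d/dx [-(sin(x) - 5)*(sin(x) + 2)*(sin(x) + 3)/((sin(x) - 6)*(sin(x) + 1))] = (-sin(x)^4 + 10*sin(x)^3 - sin(x)^2 - 60*sin(x) + 36)*cos(x)/((sin(x) - 6)^2*(sin(x) + 1)^2)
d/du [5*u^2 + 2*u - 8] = 10*u + 2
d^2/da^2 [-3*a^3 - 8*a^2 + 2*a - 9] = -18*a - 16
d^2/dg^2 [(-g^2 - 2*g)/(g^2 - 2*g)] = -8/(g^3 - 6*g^2 + 12*g - 8)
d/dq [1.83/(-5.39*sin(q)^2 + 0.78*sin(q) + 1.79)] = (19.7274*sin(q) - 1.4274)*cos(q)/(-5.39*sin(q)^2 + 0.78*sin(q) + 1.79)^2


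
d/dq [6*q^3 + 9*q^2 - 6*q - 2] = 18*q^2 + 18*q - 6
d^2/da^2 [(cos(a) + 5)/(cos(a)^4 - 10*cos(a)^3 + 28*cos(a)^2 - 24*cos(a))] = (-2684*(1 - cos(a)^2)^2/cos(a)^3 - 12*sin(a)^6/cos(a)^3 - 9*cos(a)^4 - 18*cos(a)^3 + 718*cos(a)^2 - 3600*tan(a)^2 - 2628 - 2404/cos(a) + 4136/cos(a)^3)/((cos(a) - 6)^3*(cos(a) - 2)^4)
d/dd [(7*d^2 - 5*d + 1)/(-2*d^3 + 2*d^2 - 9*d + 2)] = (14*d^4 - 20*d^3 - 47*d^2 + 24*d - 1)/(4*d^6 - 8*d^5 + 40*d^4 - 44*d^3 + 89*d^2 - 36*d + 4)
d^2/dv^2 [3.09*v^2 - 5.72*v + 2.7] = 6.18000000000000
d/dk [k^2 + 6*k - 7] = 2*k + 6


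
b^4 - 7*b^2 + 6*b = b*(b - 2)*(b - 1)*(b + 3)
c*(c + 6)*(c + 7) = c^3 + 13*c^2 + 42*c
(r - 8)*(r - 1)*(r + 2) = r^3 - 7*r^2 - 10*r + 16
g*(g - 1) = g^2 - g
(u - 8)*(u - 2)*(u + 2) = u^3 - 8*u^2 - 4*u + 32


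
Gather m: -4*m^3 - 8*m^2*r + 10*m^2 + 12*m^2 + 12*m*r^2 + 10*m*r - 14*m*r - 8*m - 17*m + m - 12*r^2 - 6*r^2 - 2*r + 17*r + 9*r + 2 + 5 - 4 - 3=-4*m^3 + m^2*(22 - 8*r) + m*(12*r^2 - 4*r - 24) - 18*r^2 + 24*r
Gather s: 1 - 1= 0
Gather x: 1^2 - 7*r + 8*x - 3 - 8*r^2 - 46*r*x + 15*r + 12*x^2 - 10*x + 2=-8*r^2 + 8*r + 12*x^2 + x*(-46*r - 2)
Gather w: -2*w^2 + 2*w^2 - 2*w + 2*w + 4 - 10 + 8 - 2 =0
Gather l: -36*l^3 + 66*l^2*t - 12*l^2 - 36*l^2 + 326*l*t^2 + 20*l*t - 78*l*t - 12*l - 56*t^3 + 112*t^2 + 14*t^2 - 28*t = -36*l^3 + l^2*(66*t - 48) + l*(326*t^2 - 58*t - 12) - 56*t^3 + 126*t^2 - 28*t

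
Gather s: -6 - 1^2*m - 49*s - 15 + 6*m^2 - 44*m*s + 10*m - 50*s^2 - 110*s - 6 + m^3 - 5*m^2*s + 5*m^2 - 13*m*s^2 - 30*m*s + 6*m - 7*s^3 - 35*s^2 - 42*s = m^3 + 11*m^2 + 15*m - 7*s^3 + s^2*(-13*m - 85) + s*(-5*m^2 - 74*m - 201) - 27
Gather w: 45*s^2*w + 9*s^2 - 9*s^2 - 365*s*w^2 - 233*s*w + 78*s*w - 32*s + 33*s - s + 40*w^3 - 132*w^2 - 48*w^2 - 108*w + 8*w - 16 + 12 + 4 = 40*w^3 + w^2*(-365*s - 180) + w*(45*s^2 - 155*s - 100)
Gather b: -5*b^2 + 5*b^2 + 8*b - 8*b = 0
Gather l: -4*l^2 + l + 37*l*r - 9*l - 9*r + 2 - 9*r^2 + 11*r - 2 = -4*l^2 + l*(37*r - 8) - 9*r^2 + 2*r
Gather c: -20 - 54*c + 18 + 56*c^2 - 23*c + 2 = 56*c^2 - 77*c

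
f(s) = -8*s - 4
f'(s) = -8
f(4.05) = -36.40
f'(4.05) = -8.00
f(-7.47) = 55.76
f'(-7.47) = -8.00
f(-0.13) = -2.96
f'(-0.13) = -8.00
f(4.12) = -36.96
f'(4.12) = -8.00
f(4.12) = -36.96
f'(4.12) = -8.00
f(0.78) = -10.24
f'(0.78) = -8.00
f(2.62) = -24.96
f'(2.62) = -8.00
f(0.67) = -9.36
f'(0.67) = -8.00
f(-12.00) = 92.00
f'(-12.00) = -8.00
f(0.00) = -4.00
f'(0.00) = -8.00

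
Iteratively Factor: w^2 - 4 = (w - 2)*(w + 2)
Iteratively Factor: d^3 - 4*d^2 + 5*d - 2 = (d - 1)*(d^2 - 3*d + 2) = (d - 1)^2*(d - 2)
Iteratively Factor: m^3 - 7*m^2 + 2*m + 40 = (m + 2)*(m^2 - 9*m + 20) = (m - 4)*(m + 2)*(m - 5)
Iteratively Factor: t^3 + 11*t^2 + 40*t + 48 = (t + 3)*(t^2 + 8*t + 16) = (t + 3)*(t + 4)*(t + 4)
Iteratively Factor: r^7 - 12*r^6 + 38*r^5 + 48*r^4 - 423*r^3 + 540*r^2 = (r - 3)*(r^6 - 9*r^5 + 11*r^4 + 81*r^3 - 180*r^2) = r*(r - 3)*(r^5 - 9*r^4 + 11*r^3 + 81*r^2 - 180*r) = r*(r - 5)*(r - 3)*(r^4 - 4*r^3 - 9*r^2 + 36*r) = r^2*(r - 5)*(r - 3)*(r^3 - 4*r^2 - 9*r + 36) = r^2*(r - 5)*(r - 4)*(r - 3)*(r^2 - 9) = r^2*(r - 5)*(r - 4)*(r - 3)*(r + 3)*(r - 3)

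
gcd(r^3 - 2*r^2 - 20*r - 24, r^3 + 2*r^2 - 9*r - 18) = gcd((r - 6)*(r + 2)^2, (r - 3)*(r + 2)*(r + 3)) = r + 2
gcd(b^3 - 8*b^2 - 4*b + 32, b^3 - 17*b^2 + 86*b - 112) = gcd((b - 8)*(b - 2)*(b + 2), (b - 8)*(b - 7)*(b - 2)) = b^2 - 10*b + 16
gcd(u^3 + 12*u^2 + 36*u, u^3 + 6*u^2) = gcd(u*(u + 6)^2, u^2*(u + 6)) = u^2 + 6*u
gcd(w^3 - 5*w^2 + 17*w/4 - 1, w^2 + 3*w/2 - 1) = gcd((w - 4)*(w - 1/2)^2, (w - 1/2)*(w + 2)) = w - 1/2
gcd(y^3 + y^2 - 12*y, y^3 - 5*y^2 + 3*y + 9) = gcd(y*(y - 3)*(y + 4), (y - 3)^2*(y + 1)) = y - 3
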